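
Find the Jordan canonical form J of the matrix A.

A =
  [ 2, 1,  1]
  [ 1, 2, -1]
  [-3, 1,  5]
J_3(3)

The characteristic polynomial is
  det(x·I − A) = x^3 - 9*x^2 + 27*x - 27 = (x - 3)^3

Eigenvalues and multiplicities (the geometric multiplicity of λ is n − rank(A − λI), which equals the number of Jordan blocks for λ):
  λ = 3: algebraic multiplicity = 3, geometric multiplicity = 1

Determining the block sizes for each eigenvalue:
  λ = 3: one block (gm = 1), so the single block has size am = 3 → block sizes [3]

Assembling the blocks gives a Jordan form
J =
  [3, 1, 0]
  [0, 3, 1]
  [0, 0, 3]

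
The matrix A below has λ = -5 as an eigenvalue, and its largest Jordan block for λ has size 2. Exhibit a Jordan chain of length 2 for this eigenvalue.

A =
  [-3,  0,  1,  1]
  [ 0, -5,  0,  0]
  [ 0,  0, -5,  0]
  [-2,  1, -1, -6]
A Jordan chain for λ = -5 of length 2:
v_1 = (2, 0, 0, -4)ᵀ
v_2 = (1, -2, 0, 0)ᵀ

Let N = A − (-5)·I. We want v_2 with N^2 v_2 = 0 but N^1 v_2 ≠ 0; then v_{j-1} := N · v_j for j = 2, …, 2.

Pick v_2 = (1, -2, 0, 0)ᵀ.
Then v_1 = N · v_2 = (2, 0, 0, -4)ᵀ.

Sanity check: (A − (-5)·I) v_1 = (0, 0, 0, 0)ᵀ = 0. ✓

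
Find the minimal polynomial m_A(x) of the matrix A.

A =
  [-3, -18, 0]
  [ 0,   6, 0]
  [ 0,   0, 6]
x^2 - 3*x - 18

The characteristic polynomial is χ_A(x) = (x - 6)^2*(x + 3), so the eigenvalues are known. The minimal polynomial is
  m_A(x) = Π_λ (x − λ)^{k_λ}
where k_λ is the size of the *largest* Jordan block for λ (equivalently, the smallest k with (A − λI)^k v = 0 for every generalised eigenvector v of λ).

  λ = -3: largest Jordan block has size 1, contributing (x + 3)
  λ = 6: largest Jordan block has size 1, contributing (x − 6)

So m_A(x) = (x - 6)*(x + 3) = x^2 - 3*x - 18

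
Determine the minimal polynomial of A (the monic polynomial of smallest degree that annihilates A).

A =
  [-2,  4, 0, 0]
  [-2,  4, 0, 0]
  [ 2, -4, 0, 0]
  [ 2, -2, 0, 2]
x^2 - 2*x

The characteristic polynomial is χ_A(x) = x^2*(x - 2)^2, so the eigenvalues are known. The minimal polynomial is
  m_A(x) = Π_λ (x − λ)^{k_λ}
where k_λ is the size of the *largest* Jordan block for λ (equivalently, the smallest k with (A − λI)^k v = 0 for every generalised eigenvector v of λ).

  λ = 0: largest Jordan block has size 1, contributing (x − 0)
  λ = 2: largest Jordan block has size 1, contributing (x − 2)

So m_A(x) = x*(x - 2) = x^2 - 2*x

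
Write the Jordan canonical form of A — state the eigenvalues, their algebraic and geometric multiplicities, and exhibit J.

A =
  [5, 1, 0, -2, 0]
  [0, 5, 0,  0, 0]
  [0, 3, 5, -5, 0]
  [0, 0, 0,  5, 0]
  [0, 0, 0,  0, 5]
J_2(5) ⊕ J_2(5) ⊕ J_1(5)

The characteristic polynomial is
  det(x·I − A) = x^5 - 25*x^4 + 250*x^3 - 1250*x^2 + 3125*x - 3125 = (x - 5)^5

Eigenvalues and multiplicities (the geometric multiplicity of λ is n − rank(A − λI), which equals the number of Jordan blocks for λ):
  λ = 5: algebraic multiplicity = 5, geometric multiplicity = 3

Determining the block sizes for each eigenvalue:
  λ = 5: with am = 5 and gm = 3, the partition is not yet determined (e.g. several partitions of 5 into 3 parts exist). Let N = A − (5)·I. Computing rank(N^1) = 2, rank(N^2) = 0; the number of blocks of size ≥ j is rank(N^{j−1}) − rank(N^j), giving [3, 2]. So we have 2 block(s) of size 2, 1 block(s) of size 1 → block sizes [2, 2, 1]

Assembling the blocks gives a Jordan form
J =
  [5, 1, 0, 0, 0]
  [0, 5, 0, 0, 0]
  [0, 0, 5, 1, 0]
  [0, 0, 0, 5, 0]
  [0, 0, 0, 0, 5]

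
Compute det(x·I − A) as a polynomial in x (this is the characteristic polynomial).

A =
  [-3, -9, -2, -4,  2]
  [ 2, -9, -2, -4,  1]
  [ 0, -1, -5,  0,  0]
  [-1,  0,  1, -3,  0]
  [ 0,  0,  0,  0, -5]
x^5 + 25*x^4 + 250*x^3 + 1250*x^2 + 3125*x + 3125

Expanding det(x·I − A) (e.g. by cofactor expansion or by noting that A is similar to its Jordan form J, which has the same characteristic polynomial as A) gives
  χ_A(x) = x^5 + 25*x^4 + 250*x^3 + 1250*x^2 + 3125*x + 3125
which factors as (x + 5)^5. The eigenvalues (with algebraic multiplicities) are λ = -5 with multiplicity 5.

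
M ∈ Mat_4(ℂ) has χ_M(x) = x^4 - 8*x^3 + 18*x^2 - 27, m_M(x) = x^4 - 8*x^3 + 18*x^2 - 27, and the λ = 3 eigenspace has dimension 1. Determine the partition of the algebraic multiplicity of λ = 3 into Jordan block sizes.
Block sizes for λ = 3: [3]

Step 1 — from the characteristic polynomial, algebraic multiplicity of λ = 3 is 3. From dim ker(M − (3)·I) = 1, there are exactly 1 Jordan blocks for λ = 3.
Step 2 — from the minimal polynomial, the factor (x − 3)^3 tells us the largest block for λ = 3 has size 3.
Step 3 — with total size 3, 1 blocks, and largest block 3, the block sizes (in nonincreasing order) are [3].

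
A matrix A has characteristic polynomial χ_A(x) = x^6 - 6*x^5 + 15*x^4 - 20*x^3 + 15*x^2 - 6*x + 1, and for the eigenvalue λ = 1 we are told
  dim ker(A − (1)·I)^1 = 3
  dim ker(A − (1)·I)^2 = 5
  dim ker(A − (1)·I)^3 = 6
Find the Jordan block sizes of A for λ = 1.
Block sizes for λ = 1: [3, 2, 1]

From the dimensions of kernels of powers, the number of Jordan blocks of size at least j is d_j − d_{j−1} where d_j = dim ker(N^j) (with d_0 = 0). Computing the differences gives [3, 2, 1].
The number of blocks of size exactly k is (#blocks of size ≥ k) − (#blocks of size ≥ k + 1), so the partition is: 1 block(s) of size 1, 1 block(s) of size 2, 1 block(s) of size 3.
In nonincreasing order the block sizes are [3, 2, 1].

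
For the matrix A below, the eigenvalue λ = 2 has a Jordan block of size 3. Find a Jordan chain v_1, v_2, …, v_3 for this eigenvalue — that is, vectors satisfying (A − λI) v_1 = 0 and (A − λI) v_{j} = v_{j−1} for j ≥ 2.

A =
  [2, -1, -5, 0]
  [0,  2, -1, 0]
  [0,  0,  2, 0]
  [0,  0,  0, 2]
A Jordan chain for λ = 2 of length 3:
v_1 = (1, 0, 0, 0)ᵀ
v_2 = (-5, -1, 0, 0)ᵀ
v_3 = (0, 0, 1, 0)ᵀ

Let N = A − (2)·I. We want v_3 with N^3 v_3 = 0 but N^2 v_3 ≠ 0; then v_{j-1} := N · v_j for j = 3, …, 2.

Pick v_3 = (0, 0, 1, 0)ᵀ.
Then v_2 = N · v_3 = (-5, -1, 0, 0)ᵀ.
Then v_1 = N · v_2 = (1, 0, 0, 0)ᵀ.

Sanity check: (A − (2)·I) v_1 = (0, 0, 0, 0)ᵀ = 0. ✓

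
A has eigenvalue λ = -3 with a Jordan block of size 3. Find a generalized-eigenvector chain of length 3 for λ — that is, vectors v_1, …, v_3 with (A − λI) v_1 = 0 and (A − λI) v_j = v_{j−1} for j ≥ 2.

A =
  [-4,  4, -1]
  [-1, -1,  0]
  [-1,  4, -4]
A Jordan chain for λ = -3 of length 3:
v_1 = (-2, -1, -2)ᵀ
v_2 = (-1, -1, -1)ᵀ
v_3 = (1, 0, 0)ᵀ

Let N = A − (-3)·I. We want v_3 with N^3 v_3 = 0 but N^2 v_3 ≠ 0; then v_{j-1} := N · v_j for j = 3, …, 2.

Pick v_3 = (1, 0, 0)ᵀ.
Then v_2 = N · v_3 = (-1, -1, -1)ᵀ.
Then v_1 = N · v_2 = (-2, -1, -2)ᵀ.

Sanity check: (A − (-3)·I) v_1 = (0, 0, 0)ᵀ = 0. ✓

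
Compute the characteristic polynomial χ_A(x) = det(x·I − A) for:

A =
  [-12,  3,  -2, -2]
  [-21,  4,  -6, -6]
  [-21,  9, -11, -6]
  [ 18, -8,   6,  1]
x^4 + 18*x^3 + 120*x^2 + 350*x + 375

Expanding det(x·I − A) (e.g. by cofactor expansion or by noting that A is similar to its Jordan form J, which has the same characteristic polynomial as A) gives
  χ_A(x) = x^4 + 18*x^3 + 120*x^2 + 350*x + 375
which factors as (x + 3)*(x + 5)^3. The eigenvalues (with algebraic multiplicities) are λ = -5 with multiplicity 3, λ = -3 with multiplicity 1.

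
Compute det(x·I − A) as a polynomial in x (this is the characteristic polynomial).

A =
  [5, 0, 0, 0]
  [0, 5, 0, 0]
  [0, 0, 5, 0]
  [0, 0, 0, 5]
x^4 - 20*x^3 + 150*x^2 - 500*x + 625

Expanding det(x·I − A) (e.g. by cofactor expansion or by noting that A is similar to its Jordan form J, which has the same characteristic polynomial as A) gives
  χ_A(x) = x^4 - 20*x^3 + 150*x^2 - 500*x + 625
which factors as (x - 5)^4. The eigenvalues (with algebraic multiplicities) are λ = 5 with multiplicity 4.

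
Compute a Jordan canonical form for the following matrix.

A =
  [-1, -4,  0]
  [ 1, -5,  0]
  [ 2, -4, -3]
J_2(-3) ⊕ J_1(-3)

The characteristic polynomial is
  det(x·I − A) = x^3 + 9*x^2 + 27*x + 27 = (x + 3)^3

Eigenvalues and multiplicities (the geometric multiplicity of λ is n − rank(A − λI), which equals the number of Jordan blocks for λ):
  λ = -3: algebraic multiplicity = 3, geometric multiplicity = 2

Determining the block sizes for each eigenvalue:
  λ = -3: 2 blocks summing to 3 forces exactly one block of size 2 and the rest size 1 → block sizes [2, 1]

Assembling the blocks gives a Jordan form
J =
  [-3,  1,  0]
  [ 0, -3,  0]
  [ 0,  0, -3]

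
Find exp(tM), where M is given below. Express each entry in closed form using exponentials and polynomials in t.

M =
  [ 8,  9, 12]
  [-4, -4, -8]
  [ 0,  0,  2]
e^{tM} =
  [6*t*exp(2*t) + exp(2*t), 9*t*exp(2*t), 12*t*exp(2*t)]
  [-4*t*exp(2*t), -6*t*exp(2*t) + exp(2*t), -8*t*exp(2*t)]
  [0, 0, exp(2*t)]

Strategy: write M = P · J · P⁻¹ where J is a Jordan canonical form, so e^{tM} = P · e^{tJ} · P⁻¹, and e^{tJ} can be computed block-by-block.

M has Jordan form
J =
  [2, 1, 0]
  [0, 2, 0]
  [0, 0, 2]
(up to reordering of blocks).

Per-block formulas:
  For a 2×2 Jordan block J_2(2): exp(t · J_2(2)) = e^(2t)·(I + t·N), where N is the 2×2 nilpotent shift.
  For a 1×1 block at λ = 2: exp(t · [2]) = [e^(2t)].

After assembling e^{tJ} and conjugating by P, we get:

e^{tM} =
  [6*t*exp(2*t) + exp(2*t), 9*t*exp(2*t), 12*t*exp(2*t)]
  [-4*t*exp(2*t), -6*t*exp(2*t) + exp(2*t), -8*t*exp(2*t)]
  [0, 0, exp(2*t)]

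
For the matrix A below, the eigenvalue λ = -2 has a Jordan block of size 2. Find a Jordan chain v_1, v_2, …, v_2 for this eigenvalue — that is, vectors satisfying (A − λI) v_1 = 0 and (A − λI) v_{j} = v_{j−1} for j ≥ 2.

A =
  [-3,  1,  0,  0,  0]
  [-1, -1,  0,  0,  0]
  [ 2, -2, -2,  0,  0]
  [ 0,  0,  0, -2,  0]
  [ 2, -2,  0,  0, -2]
A Jordan chain for λ = -2 of length 2:
v_1 = (-1, -1, 2, 0, 2)ᵀ
v_2 = (1, 0, 0, 0, 0)ᵀ

Let N = A − (-2)·I. We want v_2 with N^2 v_2 = 0 but N^1 v_2 ≠ 0; then v_{j-1} := N · v_j for j = 2, …, 2.

Pick v_2 = (1, 0, 0, 0, 0)ᵀ.
Then v_1 = N · v_2 = (-1, -1, 2, 0, 2)ᵀ.

Sanity check: (A − (-2)·I) v_1 = (0, 0, 0, 0, 0)ᵀ = 0. ✓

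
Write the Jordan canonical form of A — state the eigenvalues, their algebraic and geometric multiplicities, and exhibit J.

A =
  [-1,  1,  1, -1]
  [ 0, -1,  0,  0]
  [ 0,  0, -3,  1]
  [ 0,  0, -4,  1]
J_3(-1) ⊕ J_1(-1)

The characteristic polynomial is
  det(x·I − A) = x^4 + 4*x^3 + 6*x^2 + 4*x + 1 = (x + 1)^4

Eigenvalues and multiplicities (the geometric multiplicity of λ is n − rank(A − λI), which equals the number of Jordan blocks for λ):
  λ = -1: algebraic multiplicity = 4, geometric multiplicity = 2

Determining the block sizes for each eigenvalue:
  λ = -1: with am = 4 and gm = 2, the partition is not yet determined (e.g. several partitions of 4 into 2 parts exist). Let N = A − (-1)·I. Computing rank(N^1) = 2, rank(N^2) = 1, rank(N^3) = 0; the number of blocks of size ≥ j is rank(N^{j−1}) − rank(N^j), giving [2, 1, 1]. So we have 1 block(s) of size 3, 1 block(s) of size 1 → block sizes [3, 1]

Assembling the blocks gives a Jordan form
J =
  [-1,  1,  0,  0]
  [ 0, -1,  1,  0]
  [ 0,  0, -1,  0]
  [ 0,  0,  0, -1]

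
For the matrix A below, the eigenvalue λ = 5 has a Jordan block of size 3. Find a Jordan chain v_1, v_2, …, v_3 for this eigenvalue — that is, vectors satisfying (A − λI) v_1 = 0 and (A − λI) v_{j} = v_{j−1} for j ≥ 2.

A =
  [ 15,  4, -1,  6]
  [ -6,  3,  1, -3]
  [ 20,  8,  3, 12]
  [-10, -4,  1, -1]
A Jordan chain for λ = 5 of length 3:
v_1 = (-4, 2, -8, 4)ᵀ
v_2 = (10, -6, 20, -10)ᵀ
v_3 = (1, 0, 0, 0)ᵀ

Let N = A − (5)·I. We want v_3 with N^3 v_3 = 0 but N^2 v_3 ≠ 0; then v_{j-1} := N · v_j for j = 3, …, 2.

Pick v_3 = (1, 0, 0, 0)ᵀ.
Then v_2 = N · v_3 = (10, -6, 20, -10)ᵀ.
Then v_1 = N · v_2 = (-4, 2, -8, 4)ᵀ.

Sanity check: (A − (5)·I) v_1 = (0, 0, 0, 0)ᵀ = 0. ✓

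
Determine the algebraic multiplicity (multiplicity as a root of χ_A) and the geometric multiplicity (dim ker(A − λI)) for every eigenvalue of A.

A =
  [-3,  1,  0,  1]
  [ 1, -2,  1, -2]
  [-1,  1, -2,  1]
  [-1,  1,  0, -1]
λ = -2: alg = 4, geom = 2

Step 1 — factor the characteristic polynomial to read off the algebraic multiplicities:
  χ_A(x) = (x + 2)^4

Step 2 — compute geometric multiplicities via the rank-nullity identity g(λ) = n − rank(A − λI):
  rank(A − (-2)·I) = 2, so dim ker(A − (-2)·I) = n − 2 = 2

Summary:
  λ = -2: algebraic multiplicity = 4, geometric multiplicity = 2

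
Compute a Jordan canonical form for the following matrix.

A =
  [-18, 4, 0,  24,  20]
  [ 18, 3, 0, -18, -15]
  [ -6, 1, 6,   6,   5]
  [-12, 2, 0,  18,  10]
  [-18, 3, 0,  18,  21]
J_2(6) ⊕ J_1(6) ⊕ J_1(6) ⊕ J_1(6)

The characteristic polynomial is
  det(x·I − A) = x^5 - 30*x^4 + 360*x^3 - 2160*x^2 + 6480*x - 7776 = (x - 6)^5

Eigenvalues and multiplicities (the geometric multiplicity of λ is n − rank(A − λI), which equals the number of Jordan blocks for λ):
  λ = 6: algebraic multiplicity = 5, geometric multiplicity = 4

Determining the block sizes for each eigenvalue:
  λ = 6: 4 blocks summing to 5 forces exactly one block of size 2 and the rest size 1 → block sizes [2, 1, 1, 1]

Assembling the blocks gives a Jordan form
J =
  [6, 1, 0, 0, 0]
  [0, 6, 0, 0, 0]
  [0, 0, 6, 0, 0]
  [0, 0, 0, 6, 0]
  [0, 0, 0, 0, 6]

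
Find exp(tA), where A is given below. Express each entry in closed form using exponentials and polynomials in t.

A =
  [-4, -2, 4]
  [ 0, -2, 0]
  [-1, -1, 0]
e^{tA} =
  [-2*t*exp(-2*t) + exp(-2*t), -2*t*exp(-2*t), 4*t*exp(-2*t)]
  [0, exp(-2*t), 0]
  [-t*exp(-2*t), -t*exp(-2*t), 2*t*exp(-2*t) + exp(-2*t)]

Strategy: write A = P · J · P⁻¹ where J is a Jordan canonical form, so e^{tA} = P · e^{tJ} · P⁻¹, and e^{tJ} can be computed block-by-block.

A has Jordan form
J =
  [-2,  1,  0]
  [ 0, -2,  0]
  [ 0,  0, -2]
(up to reordering of blocks).

Per-block formulas:
  For a 2×2 Jordan block J_2(-2): exp(t · J_2(-2)) = e^(-2t)·(I + t·N), where N is the 2×2 nilpotent shift.
  For a 1×1 block at λ = -2: exp(t · [-2]) = [e^(-2t)].

After assembling e^{tJ} and conjugating by P, we get:

e^{tA} =
  [-2*t*exp(-2*t) + exp(-2*t), -2*t*exp(-2*t), 4*t*exp(-2*t)]
  [0, exp(-2*t), 0]
  [-t*exp(-2*t), -t*exp(-2*t), 2*t*exp(-2*t) + exp(-2*t)]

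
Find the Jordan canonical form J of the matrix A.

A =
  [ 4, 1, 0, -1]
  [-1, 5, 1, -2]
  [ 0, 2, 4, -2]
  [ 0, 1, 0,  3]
J_3(4) ⊕ J_1(4)

The characteristic polynomial is
  det(x·I − A) = x^4 - 16*x^3 + 96*x^2 - 256*x + 256 = (x - 4)^4

Eigenvalues and multiplicities (the geometric multiplicity of λ is n − rank(A − λI), which equals the number of Jordan blocks for λ):
  λ = 4: algebraic multiplicity = 4, geometric multiplicity = 2

Determining the block sizes for each eigenvalue:
  λ = 4: with am = 4 and gm = 2, the partition is not yet determined (e.g. several partitions of 4 into 2 parts exist). Let N = A − (4)·I. Computing rank(N^1) = 2, rank(N^2) = 1, rank(N^3) = 0; the number of blocks of size ≥ j is rank(N^{j−1}) − rank(N^j), giving [2, 1, 1]. So we have 1 block(s) of size 3, 1 block(s) of size 1 → block sizes [3, 1]

Assembling the blocks gives a Jordan form
J =
  [4, 1, 0, 0]
  [0, 4, 1, 0]
  [0, 0, 4, 0]
  [0, 0, 0, 4]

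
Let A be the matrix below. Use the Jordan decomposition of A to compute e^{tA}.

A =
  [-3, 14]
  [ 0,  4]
e^{tA} =
  [exp(-3*t), 2*exp(4*t) - 2*exp(-3*t)]
  [0, exp(4*t)]

Strategy: write A = P · J · P⁻¹ where J is a Jordan canonical form, so e^{tA} = P · e^{tJ} · P⁻¹, and e^{tJ} can be computed block-by-block.

A has Jordan form
J =
  [-3, 0]
  [ 0, 4]
(up to reordering of blocks).

Per-block formulas:
  For a 1×1 block at λ = -3: exp(t · [-3]) = [e^(-3t)].
  For a 1×1 block at λ = 4: exp(t · [4]) = [e^(4t)].

After assembling e^{tJ} and conjugating by P, we get:

e^{tA} =
  [exp(-3*t), 2*exp(4*t) - 2*exp(-3*t)]
  [0, exp(4*t)]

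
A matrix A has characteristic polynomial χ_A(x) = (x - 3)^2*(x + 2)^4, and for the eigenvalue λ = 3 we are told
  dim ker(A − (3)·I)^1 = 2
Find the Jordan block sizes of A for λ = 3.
Block sizes for λ = 3: [1, 1]

From the dimensions of kernels of powers, the number of Jordan blocks of size at least j is d_j − d_{j−1} where d_j = dim ker(N^j) (with d_0 = 0). Computing the differences gives [2].
The number of blocks of size exactly k is (#blocks of size ≥ k) − (#blocks of size ≥ k + 1), so the partition is: 2 block(s) of size 1.
In nonincreasing order the block sizes are [1, 1].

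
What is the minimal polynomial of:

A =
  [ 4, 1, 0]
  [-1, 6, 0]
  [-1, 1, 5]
x^2 - 10*x + 25

The characteristic polynomial is χ_A(x) = (x - 5)^3, so the eigenvalues are known. The minimal polynomial is
  m_A(x) = Π_λ (x − λ)^{k_λ}
where k_λ is the size of the *largest* Jordan block for λ (equivalently, the smallest k with (A − λI)^k v = 0 for every generalised eigenvector v of λ).

  λ = 5: largest Jordan block has size 2, contributing (x − 5)^2

So m_A(x) = (x - 5)^2 = x^2 - 10*x + 25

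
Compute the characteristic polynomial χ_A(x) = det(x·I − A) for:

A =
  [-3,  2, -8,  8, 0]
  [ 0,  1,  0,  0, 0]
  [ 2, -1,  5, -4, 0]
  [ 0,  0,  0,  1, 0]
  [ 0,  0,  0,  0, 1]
x^5 - 5*x^4 + 10*x^3 - 10*x^2 + 5*x - 1

Expanding det(x·I − A) (e.g. by cofactor expansion or by noting that A is similar to its Jordan form J, which has the same characteristic polynomial as A) gives
  χ_A(x) = x^5 - 5*x^4 + 10*x^3 - 10*x^2 + 5*x - 1
which factors as (x - 1)^5. The eigenvalues (with algebraic multiplicities) are λ = 1 with multiplicity 5.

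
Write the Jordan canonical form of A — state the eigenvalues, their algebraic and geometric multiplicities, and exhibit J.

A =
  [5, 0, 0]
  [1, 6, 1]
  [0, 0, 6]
J_1(5) ⊕ J_2(6)

The characteristic polynomial is
  det(x·I − A) = x^3 - 17*x^2 + 96*x - 180 = (x - 6)^2*(x - 5)

Eigenvalues and multiplicities (the geometric multiplicity of λ is n − rank(A − λI), which equals the number of Jordan blocks for λ):
  λ = 5: algebraic multiplicity = 1, geometric multiplicity = 1
  λ = 6: algebraic multiplicity = 2, geometric multiplicity = 1

Determining the block sizes for each eigenvalue:
  λ = 5: one block (gm = 1), so the single block has size am = 1 → block sizes [1]
  λ = 6: one block (gm = 1), so the single block has size am = 2 → block sizes [2]

Assembling the blocks gives a Jordan form
J =
  [5, 0, 0]
  [0, 6, 1]
  [0, 0, 6]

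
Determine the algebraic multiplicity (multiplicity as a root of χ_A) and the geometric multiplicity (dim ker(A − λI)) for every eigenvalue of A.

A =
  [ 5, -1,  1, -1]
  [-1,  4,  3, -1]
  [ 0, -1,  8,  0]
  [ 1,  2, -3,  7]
λ = 6: alg = 4, geom = 2

Step 1 — factor the characteristic polynomial to read off the algebraic multiplicities:
  χ_A(x) = (x - 6)^4

Step 2 — compute geometric multiplicities via the rank-nullity identity g(λ) = n − rank(A − λI):
  rank(A − (6)·I) = 2, so dim ker(A − (6)·I) = n − 2 = 2

Summary:
  λ = 6: algebraic multiplicity = 4, geometric multiplicity = 2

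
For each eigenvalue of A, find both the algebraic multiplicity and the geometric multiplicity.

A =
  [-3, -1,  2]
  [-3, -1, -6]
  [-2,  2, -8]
λ = -4: alg = 3, geom = 2

Step 1 — factor the characteristic polynomial to read off the algebraic multiplicities:
  χ_A(x) = (x + 4)^3

Step 2 — compute geometric multiplicities via the rank-nullity identity g(λ) = n − rank(A − λI):
  rank(A − (-4)·I) = 1, so dim ker(A − (-4)·I) = n − 1 = 2

Summary:
  λ = -4: algebraic multiplicity = 3, geometric multiplicity = 2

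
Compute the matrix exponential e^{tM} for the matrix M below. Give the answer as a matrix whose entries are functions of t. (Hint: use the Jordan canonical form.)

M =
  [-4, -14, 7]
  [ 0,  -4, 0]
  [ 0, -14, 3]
e^{tM} =
  [exp(-4*t), -2*exp(3*t) + 2*exp(-4*t), exp(3*t) - exp(-4*t)]
  [0, exp(-4*t), 0]
  [0, -2*exp(3*t) + 2*exp(-4*t), exp(3*t)]

Strategy: write M = P · J · P⁻¹ where J is a Jordan canonical form, so e^{tM} = P · e^{tJ} · P⁻¹, and e^{tJ} can be computed block-by-block.

M has Jordan form
J =
  [-4,  0, 0]
  [ 0, -4, 0]
  [ 0,  0, 3]
(up to reordering of blocks).

Per-block formulas:
  For a 1×1 block at λ = -4: exp(t · [-4]) = [e^(-4t)].
  For a 1×1 block at λ = 3: exp(t · [3]) = [e^(3t)].

After assembling e^{tJ} and conjugating by P, we get:

e^{tM} =
  [exp(-4*t), -2*exp(3*t) + 2*exp(-4*t), exp(3*t) - exp(-4*t)]
  [0, exp(-4*t), 0]
  [0, -2*exp(3*t) + 2*exp(-4*t), exp(3*t)]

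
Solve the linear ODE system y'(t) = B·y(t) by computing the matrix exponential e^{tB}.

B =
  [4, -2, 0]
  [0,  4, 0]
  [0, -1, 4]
e^{tB} =
  [exp(4*t), -2*t*exp(4*t), 0]
  [0, exp(4*t), 0]
  [0, -t*exp(4*t), exp(4*t)]

Strategy: write B = P · J · P⁻¹ where J is a Jordan canonical form, so e^{tB} = P · e^{tJ} · P⁻¹, and e^{tJ} can be computed block-by-block.

B has Jordan form
J =
  [4, 1, 0]
  [0, 4, 0]
  [0, 0, 4]
(up to reordering of blocks).

Per-block formulas:
  For a 2×2 Jordan block J_2(4): exp(t · J_2(4)) = e^(4t)·(I + t·N), where N is the 2×2 nilpotent shift.
  For a 1×1 block at λ = 4: exp(t · [4]) = [e^(4t)].

After assembling e^{tJ} and conjugating by P, we get:

e^{tB} =
  [exp(4*t), -2*t*exp(4*t), 0]
  [0, exp(4*t), 0]
  [0, -t*exp(4*t), exp(4*t)]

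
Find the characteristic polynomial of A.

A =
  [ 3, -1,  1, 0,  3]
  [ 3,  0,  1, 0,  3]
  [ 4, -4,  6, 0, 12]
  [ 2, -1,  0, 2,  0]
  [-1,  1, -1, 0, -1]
x^5 - 10*x^4 + 40*x^3 - 80*x^2 + 80*x - 32

Expanding det(x·I − A) (e.g. by cofactor expansion or by noting that A is similar to its Jordan form J, which has the same characteristic polynomial as A) gives
  χ_A(x) = x^5 - 10*x^4 + 40*x^3 - 80*x^2 + 80*x - 32
which factors as (x - 2)^5. The eigenvalues (with algebraic multiplicities) are λ = 2 with multiplicity 5.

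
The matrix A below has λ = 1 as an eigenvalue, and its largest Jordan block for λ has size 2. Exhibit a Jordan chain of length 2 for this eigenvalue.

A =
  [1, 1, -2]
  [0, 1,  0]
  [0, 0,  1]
A Jordan chain for λ = 1 of length 2:
v_1 = (1, 0, 0)ᵀ
v_2 = (0, 1, 0)ᵀ

Let N = A − (1)·I. We want v_2 with N^2 v_2 = 0 but N^1 v_2 ≠ 0; then v_{j-1} := N · v_j for j = 2, …, 2.

Pick v_2 = (0, 1, 0)ᵀ.
Then v_1 = N · v_2 = (1, 0, 0)ᵀ.

Sanity check: (A − (1)·I) v_1 = (0, 0, 0)ᵀ = 0. ✓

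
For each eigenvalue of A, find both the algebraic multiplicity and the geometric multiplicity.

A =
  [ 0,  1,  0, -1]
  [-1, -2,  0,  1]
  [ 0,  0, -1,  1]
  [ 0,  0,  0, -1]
λ = -1: alg = 4, geom = 2

Step 1 — factor the characteristic polynomial to read off the algebraic multiplicities:
  χ_A(x) = (x + 1)^4

Step 2 — compute geometric multiplicities via the rank-nullity identity g(λ) = n − rank(A − λI):
  rank(A − (-1)·I) = 2, so dim ker(A − (-1)·I) = n − 2 = 2

Summary:
  λ = -1: algebraic multiplicity = 4, geometric multiplicity = 2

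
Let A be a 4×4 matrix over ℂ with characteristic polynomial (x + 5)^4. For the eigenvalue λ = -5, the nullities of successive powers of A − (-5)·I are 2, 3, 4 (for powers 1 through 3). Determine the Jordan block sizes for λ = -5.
Block sizes for λ = -5: [3, 1]

From the dimensions of kernels of powers, the number of Jordan blocks of size at least j is d_j − d_{j−1} where d_j = dim ker(N^j) (with d_0 = 0). Computing the differences gives [2, 1, 1].
The number of blocks of size exactly k is (#blocks of size ≥ k) − (#blocks of size ≥ k + 1), so the partition is: 1 block(s) of size 1, 1 block(s) of size 3.
In nonincreasing order the block sizes are [3, 1].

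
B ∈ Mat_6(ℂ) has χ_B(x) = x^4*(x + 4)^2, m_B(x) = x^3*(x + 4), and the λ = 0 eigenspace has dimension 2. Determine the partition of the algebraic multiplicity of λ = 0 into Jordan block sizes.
Block sizes for λ = 0: [3, 1]

Step 1 — from the characteristic polynomial, algebraic multiplicity of λ = 0 is 4. From dim ker(B − (0)·I) = 2, there are exactly 2 Jordan blocks for λ = 0.
Step 2 — from the minimal polynomial, the factor (x − 0)^3 tells us the largest block for λ = 0 has size 3.
Step 3 — with total size 4, 2 blocks, and largest block 3, the block sizes (in nonincreasing order) are [3, 1].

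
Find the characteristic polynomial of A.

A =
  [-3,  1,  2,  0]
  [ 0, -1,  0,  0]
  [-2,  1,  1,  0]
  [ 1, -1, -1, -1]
x^4 + 4*x^3 + 6*x^2 + 4*x + 1

Expanding det(x·I − A) (e.g. by cofactor expansion or by noting that A is similar to its Jordan form J, which has the same characteristic polynomial as A) gives
  χ_A(x) = x^4 + 4*x^3 + 6*x^2 + 4*x + 1
which factors as (x + 1)^4. The eigenvalues (with algebraic multiplicities) are λ = -1 with multiplicity 4.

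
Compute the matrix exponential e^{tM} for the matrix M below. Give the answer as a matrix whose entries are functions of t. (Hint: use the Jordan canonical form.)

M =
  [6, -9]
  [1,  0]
e^{tM} =
  [3*t*exp(3*t) + exp(3*t), -9*t*exp(3*t)]
  [t*exp(3*t), -3*t*exp(3*t) + exp(3*t)]

Strategy: write M = P · J · P⁻¹ where J is a Jordan canonical form, so e^{tM} = P · e^{tJ} · P⁻¹, and e^{tJ} can be computed block-by-block.

M has Jordan form
J =
  [3, 1]
  [0, 3]
(up to reordering of blocks).

Per-block formulas:
  For a 2×2 Jordan block J_2(3): exp(t · J_2(3)) = e^(3t)·(I + t·N), where N is the 2×2 nilpotent shift.

After assembling e^{tJ} and conjugating by P, we get:

e^{tM} =
  [3*t*exp(3*t) + exp(3*t), -9*t*exp(3*t)]
  [t*exp(3*t), -3*t*exp(3*t) + exp(3*t)]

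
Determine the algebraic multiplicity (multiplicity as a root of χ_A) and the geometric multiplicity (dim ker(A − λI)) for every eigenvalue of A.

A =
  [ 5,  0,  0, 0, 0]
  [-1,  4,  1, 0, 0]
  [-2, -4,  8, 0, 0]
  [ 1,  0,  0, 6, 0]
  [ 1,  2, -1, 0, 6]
λ = 5: alg = 1, geom = 1; λ = 6: alg = 4, geom = 3

Step 1 — factor the characteristic polynomial to read off the algebraic multiplicities:
  χ_A(x) = (x - 6)^4*(x - 5)

Step 2 — compute geometric multiplicities via the rank-nullity identity g(λ) = n − rank(A − λI):
  rank(A − (5)·I) = 4, so dim ker(A − (5)·I) = n − 4 = 1
  rank(A − (6)·I) = 2, so dim ker(A − (6)·I) = n − 2 = 3

Summary:
  λ = 5: algebraic multiplicity = 1, geometric multiplicity = 1
  λ = 6: algebraic multiplicity = 4, geometric multiplicity = 3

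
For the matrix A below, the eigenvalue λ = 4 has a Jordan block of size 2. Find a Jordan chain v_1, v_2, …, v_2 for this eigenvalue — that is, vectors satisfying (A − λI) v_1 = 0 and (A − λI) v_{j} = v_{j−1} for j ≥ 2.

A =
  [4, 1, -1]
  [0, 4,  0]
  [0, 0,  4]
A Jordan chain for λ = 4 of length 2:
v_1 = (1, 0, 0)ᵀ
v_2 = (0, 1, 0)ᵀ

Let N = A − (4)·I. We want v_2 with N^2 v_2 = 0 but N^1 v_2 ≠ 0; then v_{j-1} := N · v_j for j = 2, …, 2.

Pick v_2 = (0, 1, 0)ᵀ.
Then v_1 = N · v_2 = (1, 0, 0)ᵀ.

Sanity check: (A − (4)·I) v_1 = (0, 0, 0)ᵀ = 0. ✓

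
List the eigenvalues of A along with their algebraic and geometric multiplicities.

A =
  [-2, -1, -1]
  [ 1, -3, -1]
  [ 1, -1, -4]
λ = -3: alg = 3, geom = 1

Step 1 — factor the characteristic polynomial to read off the algebraic multiplicities:
  χ_A(x) = (x + 3)^3

Step 2 — compute geometric multiplicities via the rank-nullity identity g(λ) = n − rank(A − λI):
  rank(A − (-3)·I) = 2, so dim ker(A − (-3)·I) = n − 2 = 1

Summary:
  λ = -3: algebraic multiplicity = 3, geometric multiplicity = 1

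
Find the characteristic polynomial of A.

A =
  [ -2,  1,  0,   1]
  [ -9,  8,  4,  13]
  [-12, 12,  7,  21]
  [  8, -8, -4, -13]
x^4 - 2*x^2 + 1

Expanding det(x·I − A) (e.g. by cofactor expansion or by noting that A is similar to its Jordan form J, which has the same characteristic polynomial as A) gives
  χ_A(x) = x^4 - 2*x^2 + 1
which factors as (x - 1)^2*(x + 1)^2. The eigenvalues (with algebraic multiplicities) are λ = -1 with multiplicity 2, λ = 1 with multiplicity 2.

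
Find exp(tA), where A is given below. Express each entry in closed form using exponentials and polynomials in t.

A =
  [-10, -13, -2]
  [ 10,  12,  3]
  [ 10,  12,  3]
e^{tA} =
  [3 - 2*exp(5*t), -3*t - 2*exp(5*t) + 2, 3*t - exp(5*t) + 1]
  [2*exp(5*t) - 2, 2*t + 2*exp(5*t) - 1, -2*t + exp(5*t) - 1]
  [2*exp(5*t) - 2, 2*t + 2*exp(5*t) - 2, -2*t + exp(5*t)]

Strategy: write A = P · J · P⁻¹ where J is a Jordan canonical form, so e^{tA} = P · e^{tJ} · P⁻¹, and e^{tJ} can be computed block-by-block.

A has Jordan form
J =
  [0, 1, 0]
  [0, 0, 0]
  [0, 0, 5]
(up to reordering of blocks).

Per-block formulas:
  For a 1×1 block at λ = 5: exp(t · [5]) = [e^(5t)].
  For a 2×2 Jordan block J_2(0): exp(t · J_2(0)) = e^(0t)·(I + t·N), where N is the 2×2 nilpotent shift.

After assembling e^{tJ} and conjugating by P, we get:

e^{tA} =
  [3 - 2*exp(5*t), -3*t - 2*exp(5*t) + 2, 3*t - exp(5*t) + 1]
  [2*exp(5*t) - 2, 2*t + 2*exp(5*t) - 1, -2*t + exp(5*t) - 1]
  [2*exp(5*t) - 2, 2*t + 2*exp(5*t) - 2, -2*t + exp(5*t)]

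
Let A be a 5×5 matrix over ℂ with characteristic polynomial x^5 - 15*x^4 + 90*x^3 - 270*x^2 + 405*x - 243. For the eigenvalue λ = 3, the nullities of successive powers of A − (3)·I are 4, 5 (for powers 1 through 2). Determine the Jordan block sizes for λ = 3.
Block sizes for λ = 3: [2, 1, 1, 1]

From the dimensions of kernels of powers, the number of Jordan blocks of size at least j is d_j − d_{j−1} where d_j = dim ker(N^j) (with d_0 = 0). Computing the differences gives [4, 1].
The number of blocks of size exactly k is (#blocks of size ≥ k) − (#blocks of size ≥ k + 1), so the partition is: 3 block(s) of size 1, 1 block(s) of size 2.
In nonincreasing order the block sizes are [2, 1, 1, 1].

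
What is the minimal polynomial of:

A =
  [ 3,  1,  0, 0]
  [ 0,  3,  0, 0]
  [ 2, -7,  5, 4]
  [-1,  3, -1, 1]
x^2 - 6*x + 9

The characteristic polynomial is χ_A(x) = (x - 3)^4, so the eigenvalues are known. The minimal polynomial is
  m_A(x) = Π_λ (x − λ)^{k_λ}
where k_λ is the size of the *largest* Jordan block for λ (equivalently, the smallest k with (A − λI)^k v = 0 for every generalised eigenvector v of λ).

  λ = 3: largest Jordan block has size 2, contributing (x − 3)^2

So m_A(x) = (x - 3)^2 = x^2 - 6*x + 9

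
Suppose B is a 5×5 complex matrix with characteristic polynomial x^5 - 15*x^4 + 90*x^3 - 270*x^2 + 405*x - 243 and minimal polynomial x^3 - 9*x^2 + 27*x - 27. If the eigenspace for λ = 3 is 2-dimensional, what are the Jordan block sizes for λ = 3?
Block sizes for λ = 3: [3, 2]

Step 1 — from the characteristic polynomial, algebraic multiplicity of λ = 3 is 5. From dim ker(B − (3)·I) = 2, there are exactly 2 Jordan blocks for λ = 3.
Step 2 — from the minimal polynomial, the factor (x − 3)^3 tells us the largest block for λ = 3 has size 3.
Step 3 — with total size 5, 2 blocks, and largest block 3, the block sizes (in nonincreasing order) are [3, 2].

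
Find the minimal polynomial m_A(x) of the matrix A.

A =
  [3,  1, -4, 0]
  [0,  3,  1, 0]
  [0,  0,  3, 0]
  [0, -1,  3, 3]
x^3 - 9*x^2 + 27*x - 27

The characteristic polynomial is χ_A(x) = (x - 3)^4, so the eigenvalues are known. The minimal polynomial is
  m_A(x) = Π_λ (x − λ)^{k_λ}
where k_λ is the size of the *largest* Jordan block for λ (equivalently, the smallest k with (A − λI)^k v = 0 for every generalised eigenvector v of λ).

  λ = 3: largest Jordan block has size 3, contributing (x − 3)^3

So m_A(x) = (x - 3)^3 = x^3 - 9*x^2 + 27*x - 27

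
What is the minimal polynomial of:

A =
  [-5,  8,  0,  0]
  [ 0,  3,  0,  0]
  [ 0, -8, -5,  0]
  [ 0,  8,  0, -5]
x^2 + 2*x - 15

The characteristic polynomial is χ_A(x) = (x - 3)*(x + 5)^3, so the eigenvalues are known. The minimal polynomial is
  m_A(x) = Π_λ (x − λ)^{k_λ}
where k_λ is the size of the *largest* Jordan block for λ (equivalently, the smallest k with (A − λI)^k v = 0 for every generalised eigenvector v of λ).

  λ = -5: largest Jordan block has size 1, contributing (x + 5)
  λ = 3: largest Jordan block has size 1, contributing (x − 3)

So m_A(x) = (x - 3)*(x + 5) = x^2 + 2*x - 15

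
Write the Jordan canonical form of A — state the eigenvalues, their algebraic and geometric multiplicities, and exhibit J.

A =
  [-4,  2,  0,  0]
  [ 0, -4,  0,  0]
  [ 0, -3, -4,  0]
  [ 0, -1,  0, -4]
J_2(-4) ⊕ J_1(-4) ⊕ J_1(-4)

The characteristic polynomial is
  det(x·I − A) = x^4 + 16*x^3 + 96*x^2 + 256*x + 256 = (x + 4)^4

Eigenvalues and multiplicities (the geometric multiplicity of λ is n − rank(A − λI), which equals the number of Jordan blocks for λ):
  λ = -4: algebraic multiplicity = 4, geometric multiplicity = 3

Determining the block sizes for each eigenvalue:
  λ = -4: 3 blocks summing to 4 forces exactly one block of size 2 and the rest size 1 → block sizes [2, 1, 1]

Assembling the blocks gives a Jordan form
J =
  [-4,  1,  0,  0]
  [ 0, -4,  0,  0]
  [ 0,  0, -4,  0]
  [ 0,  0,  0, -4]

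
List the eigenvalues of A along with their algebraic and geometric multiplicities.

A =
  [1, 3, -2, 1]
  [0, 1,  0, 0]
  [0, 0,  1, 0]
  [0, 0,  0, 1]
λ = 1: alg = 4, geom = 3

Step 1 — factor the characteristic polynomial to read off the algebraic multiplicities:
  χ_A(x) = (x - 1)^4

Step 2 — compute geometric multiplicities via the rank-nullity identity g(λ) = n − rank(A − λI):
  rank(A − (1)·I) = 1, so dim ker(A − (1)·I) = n − 1 = 3

Summary:
  λ = 1: algebraic multiplicity = 4, geometric multiplicity = 3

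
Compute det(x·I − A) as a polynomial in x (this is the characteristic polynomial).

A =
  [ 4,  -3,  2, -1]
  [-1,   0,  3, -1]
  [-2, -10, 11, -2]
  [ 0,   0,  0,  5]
x^4 - 20*x^3 + 150*x^2 - 500*x + 625

Expanding det(x·I − A) (e.g. by cofactor expansion or by noting that A is similar to its Jordan form J, which has the same characteristic polynomial as A) gives
  χ_A(x) = x^4 - 20*x^3 + 150*x^2 - 500*x + 625
which factors as (x - 5)^4. The eigenvalues (with algebraic multiplicities) are λ = 5 with multiplicity 4.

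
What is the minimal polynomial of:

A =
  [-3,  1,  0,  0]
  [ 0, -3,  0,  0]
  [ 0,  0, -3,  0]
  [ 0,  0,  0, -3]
x^2 + 6*x + 9

The characteristic polynomial is χ_A(x) = (x + 3)^4, so the eigenvalues are known. The minimal polynomial is
  m_A(x) = Π_λ (x − λ)^{k_λ}
where k_λ is the size of the *largest* Jordan block for λ (equivalently, the smallest k with (A − λI)^k v = 0 for every generalised eigenvector v of λ).

  λ = -3: largest Jordan block has size 2, contributing (x + 3)^2

So m_A(x) = (x + 3)^2 = x^2 + 6*x + 9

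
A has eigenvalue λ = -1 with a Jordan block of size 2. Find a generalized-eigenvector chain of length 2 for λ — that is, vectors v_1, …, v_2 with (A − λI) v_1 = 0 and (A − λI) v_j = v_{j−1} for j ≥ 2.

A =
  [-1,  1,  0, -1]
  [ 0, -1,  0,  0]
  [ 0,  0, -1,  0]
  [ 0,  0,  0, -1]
A Jordan chain for λ = -1 of length 2:
v_1 = (1, 0, 0, 0)ᵀ
v_2 = (0, 1, 0, 0)ᵀ

Let N = A − (-1)·I. We want v_2 with N^2 v_2 = 0 but N^1 v_2 ≠ 0; then v_{j-1} := N · v_j for j = 2, …, 2.

Pick v_2 = (0, 1, 0, 0)ᵀ.
Then v_1 = N · v_2 = (1, 0, 0, 0)ᵀ.

Sanity check: (A − (-1)·I) v_1 = (0, 0, 0, 0)ᵀ = 0. ✓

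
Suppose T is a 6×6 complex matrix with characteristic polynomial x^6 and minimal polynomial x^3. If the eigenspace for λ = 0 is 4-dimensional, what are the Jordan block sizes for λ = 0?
Block sizes for λ = 0: [3, 1, 1, 1]

Step 1 — from the characteristic polynomial, algebraic multiplicity of λ = 0 is 6. From dim ker(T − (0)·I) = 4, there are exactly 4 Jordan blocks for λ = 0.
Step 2 — from the minimal polynomial, the factor (x − 0)^3 tells us the largest block for λ = 0 has size 3.
Step 3 — with total size 6, 4 blocks, and largest block 3, the block sizes (in nonincreasing order) are [3, 1, 1, 1].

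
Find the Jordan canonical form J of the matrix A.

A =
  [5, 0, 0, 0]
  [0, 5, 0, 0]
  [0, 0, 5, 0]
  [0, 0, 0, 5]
J_1(5) ⊕ J_1(5) ⊕ J_1(5) ⊕ J_1(5)

The characteristic polynomial is
  det(x·I − A) = x^4 - 20*x^3 + 150*x^2 - 500*x + 625 = (x - 5)^4

Eigenvalues and multiplicities (the geometric multiplicity of λ is n − rank(A − λI), which equals the number of Jordan blocks for λ):
  λ = 5: algebraic multiplicity = 4, geometric multiplicity = 4

Determining the block sizes for each eigenvalue:
  λ = 5: gm = am = 4, so every block has size 1 → block sizes [1, 1, 1, 1]

Assembling the blocks gives a Jordan form
J =
  [5, 0, 0, 0]
  [0, 5, 0, 0]
  [0, 0, 5, 0]
  [0, 0, 0, 5]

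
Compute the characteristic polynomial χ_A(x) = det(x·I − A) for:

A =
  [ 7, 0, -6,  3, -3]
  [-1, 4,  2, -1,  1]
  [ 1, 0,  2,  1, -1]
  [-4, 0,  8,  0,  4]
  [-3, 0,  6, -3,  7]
x^5 - 20*x^4 + 160*x^3 - 640*x^2 + 1280*x - 1024

Expanding det(x·I − A) (e.g. by cofactor expansion or by noting that A is similar to its Jordan form J, which has the same characteristic polynomial as A) gives
  χ_A(x) = x^5 - 20*x^4 + 160*x^3 - 640*x^2 + 1280*x - 1024
which factors as (x - 4)^5. The eigenvalues (with algebraic multiplicities) are λ = 4 with multiplicity 5.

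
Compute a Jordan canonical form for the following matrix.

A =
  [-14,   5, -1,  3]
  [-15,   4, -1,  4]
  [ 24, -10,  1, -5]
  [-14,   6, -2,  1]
J_2(-3) ⊕ J_2(-1)

The characteristic polynomial is
  det(x·I − A) = x^4 + 8*x^3 + 22*x^2 + 24*x + 9 = (x + 1)^2*(x + 3)^2

Eigenvalues and multiplicities (the geometric multiplicity of λ is n − rank(A − λI), which equals the number of Jordan blocks for λ):
  λ = -3: algebraic multiplicity = 2, geometric multiplicity = 1
  λ = -1: algebraic multiplicity = 2, geometric multiplicity = 1

Determining the block sizes for each eigenvalue:
  λ = -3: one block (gm = 1), so the single block has size am = 2 → block sizes [2]
  λ = -1: one block (gm = 1), so the single block has size am = 2 → block sizes [2]

Assembling the blocks gives a Jordan form
J =
  [-3,  1,  0,  0]
  [ 0, -3,  0,  0]
  [ 0,  0, -1,  1]
  [ 0,  0,  0, -1]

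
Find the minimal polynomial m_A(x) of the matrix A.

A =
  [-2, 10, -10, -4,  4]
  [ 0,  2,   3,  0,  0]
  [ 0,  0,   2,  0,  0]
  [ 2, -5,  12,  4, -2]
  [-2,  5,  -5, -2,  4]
x^3 - 6*x^2 + 12*x - 8

The characteristic polynomial is χ_A(x) = (x - 2)^5, so the eigenvalues are known. The minimal polynomial is
  m_A(x) = Π_λ (x − λ)^{k_λ}
where k_λ is the size of the *largest* Jordan block for λ (equivalently, the smallest k with (A − λI)^k v = 0 for every generalised eigenvector v of λ).

  λ = 2: largest Jordan block has size 3, contributing (x − 2)^3

So m_A(x) = (x - 2)^3 = x^3 - 6*x^2 + 12*x - 8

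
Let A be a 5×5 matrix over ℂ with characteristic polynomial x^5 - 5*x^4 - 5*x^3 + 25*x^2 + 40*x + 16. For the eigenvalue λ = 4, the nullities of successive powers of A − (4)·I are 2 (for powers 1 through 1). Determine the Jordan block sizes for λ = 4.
Block sizes for λ = 4: [1, 1]

From the dimensions of kernels of powers, the number of Jordan blocks of size at least j is d_j − d_{j−1} where d_j = dim ker(N^j) (with d_0 = 0). Computing the differences gives [2].
The number of blocks of size exactly k is (#blocks of size ≥ k) − (#blocks of size ≥ k + 1), so the partition is: 2 block(s) of size 1.
In nonincreasing order the block sizes are [1, 1].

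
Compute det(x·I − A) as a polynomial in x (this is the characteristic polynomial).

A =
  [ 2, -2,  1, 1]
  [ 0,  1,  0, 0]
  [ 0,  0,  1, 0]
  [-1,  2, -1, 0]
x^4 - 4*x^3 + 6*x^2 - 4*x + 1

Expanding det(x·I − A) (e.g. by cofactor expansion or by noting that A is similar to its Jordan form J, which has the same characteristic polynomial as A) gives
  χ_A(x) = x^4 - 4*x^3 + 6*x^2 - 4*x + 1
which factors as (x - 1)^4. The eigenvalues (with algebraic multiplicities) are λ = 1 with multiplicity 4.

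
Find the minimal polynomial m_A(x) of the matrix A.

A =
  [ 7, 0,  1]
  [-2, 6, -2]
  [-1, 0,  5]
x^2 - 12*x + 36

The characteristic polynomial is χ_A(x) = (x - 6)^3, so the eigenvalues are known. The minimal polynomial is
  m_A(x) = Π_λ (x − λ)^{k_λ}
where k_λ is the size of the *largest* Jordan block for λ (equivalently, the smallest k with (A − λI)^k v = 0 for every generalised eigenvector v of λ).

  λ = 6: largest Jordan block has size 2, contributing (x − 6)^2

So m_A(x) = (x - 6)^2 = x^2 - 12*x + 36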